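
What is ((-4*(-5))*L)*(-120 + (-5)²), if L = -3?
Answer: 5700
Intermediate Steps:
((-4*(-5))*L)*(-120 + (-5)²) = (-4*(-5)*(-3))*(-120 + (-5)²) = (20*(-3))*(-120 + 25) = -60*(-95) = 5700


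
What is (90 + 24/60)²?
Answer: 204304/25 ≈ 8172.2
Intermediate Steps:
(90 + 24/60)² = (90 + 24*(1/60))² = (90 + ⅖)² = (452/5)² = 204304/25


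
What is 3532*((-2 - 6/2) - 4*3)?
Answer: -60044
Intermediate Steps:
3532*((-2 - 6/2) - 4*3) = 3532*((-2 - 6/2) - 12) = 3532*((-2 - 1*3) - 12) = 3532*((-2 - 3) - 12) = 3532*(-5 - 12) = 3532*(-17) = -60044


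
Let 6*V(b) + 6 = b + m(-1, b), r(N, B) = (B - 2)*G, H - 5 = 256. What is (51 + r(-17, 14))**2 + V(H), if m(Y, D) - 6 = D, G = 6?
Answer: 15216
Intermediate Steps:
H = 261 (H = 5 + 256 = 261)
m(Y, D) = 6 + D
r(N, B) = -12 + 6*B (r(N, B) = (B - 2)*6 = (-2 + B)*6 = -12 + 6*B)
V(b) = b/3 (V(b) = -1 + (b + (6 + b))/6 = -1 + (6 + 2*b)/6 = -1 + (1 + b/3) = b/3)
(51 + r(-17, 14))**2 + V(H) = (51 + (-12 + 6*14))**2 + (1/3)*261 = (51 + (-12 + 84))**2 + 87 = (51 + 72)**2 + 87 = 123**2 + 87 = 15129 + 87 = 15216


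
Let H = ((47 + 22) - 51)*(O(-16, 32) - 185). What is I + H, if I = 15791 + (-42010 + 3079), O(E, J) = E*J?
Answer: -35686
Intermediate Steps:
I = -23140 (I = 15791 - 38931 = -23140)
H = -12546 (H = ((47 + 22) - 51)*(-16*32 - 185) = (69 - 51)*(-512 - 185) = 18*(-697) = -12546)
I + H = -23140 - 12546 = -35686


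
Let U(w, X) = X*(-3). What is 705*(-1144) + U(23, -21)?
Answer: -806457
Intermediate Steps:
U(w, X) = -3*X
705*(-1144) + U(23, -21) = 705*(-1144) - 3*(-21) = -806520 + 63 = -806457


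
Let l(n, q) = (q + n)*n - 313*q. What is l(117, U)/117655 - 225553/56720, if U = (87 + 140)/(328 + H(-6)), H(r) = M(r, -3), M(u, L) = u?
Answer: -118536642653/30697601360 ≈ -3.8614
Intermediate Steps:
H(r) = r
U = 227/322 (U = (87 + 140)/(328 - 6) = 227/322 ≈ 0.70497)
l(n, q) = -313*q + n*(n + q) (l(n, q) = (n + q)*n - 313*q = n*(n + q) - 313*q = -313*q + n*(n + q))
l(117, U)/117655 - 225553/56720 = (117**2 - 313*227/322 + 117*(227/322))/117655 - 225553/56720 = (13689 - 71051/322 + 26559/322)*(1/117655) - 225553*1/56720 = (311669/23)*(1/117655) - 225553/56720 = 311669/2706065 - 225553/56720 = -118536642653/30697601360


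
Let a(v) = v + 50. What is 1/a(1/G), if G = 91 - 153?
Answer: 62/3099 ≈ 0.020006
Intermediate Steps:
G = -62
a(v) = 50 + v
1/a(1/G) = 1/(50 + 1/(-62)) = 1/(50 - 1/62) = 1/(3099/62) = 62/3099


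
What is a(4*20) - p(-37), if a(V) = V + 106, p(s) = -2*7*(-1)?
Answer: 172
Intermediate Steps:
p(s) = 14 (p(s) = -14*(-1) = 14)
a(V) = 106 + V
a(4*20) - p(-37) = (106 + 4*20) - 1*14 = (106 + 80) - 14 = 186 - 14 = 172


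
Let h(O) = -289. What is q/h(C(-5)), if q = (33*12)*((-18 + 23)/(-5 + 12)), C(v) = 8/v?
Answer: -1980/2023 ≈ -0.97874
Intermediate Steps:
q = 1980/7 (q = 396*(5/7) = 1980/7 ≈ 282.86)
q/h(C(-5)) = (1980/7)/(-289) = (1980/7)*(-1/289) = -1980/2023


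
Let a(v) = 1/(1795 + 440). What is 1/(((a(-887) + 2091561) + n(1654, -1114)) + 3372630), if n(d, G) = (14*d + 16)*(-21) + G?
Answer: 2235/11122399276 ≈ 2.0095e-7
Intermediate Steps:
a(v) = 1/2235
n(d, G) = -336 + G - 294*d (n(d, G) = (16 + 14*d)*(-21) + G = (-336 - 294*d) + G = -336 + G - 294*d)
1/(((a(-887) + 2091561) + n(1654, -1114)) + 3372630) = 1/(((1/2235 + 2091561) + (-336 - 1114 - 294*1654)) + 3372630) = 1/((4674638836/2235 + (-336 - 1114 - 486276)) + 3372630) = 1/((4674638836/2235 - 487726) + 3372630) = 1/(3584571226/2235 + 3372630) = 1/(11122399276/2235) = 2235/11122399276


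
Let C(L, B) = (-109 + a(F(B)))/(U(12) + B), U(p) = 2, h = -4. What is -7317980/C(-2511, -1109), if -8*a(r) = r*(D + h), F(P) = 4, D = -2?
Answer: -4050501930/53 ≈ -7.6425e+7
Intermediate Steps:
a(r) = 3*r/4 (a(r) = -r*(-2 - 4)/8 = -r*(-6)/8 = -(-3)*r/4 = 3*r/4)
C(L, B) = -106/(2 + B) (C(L, B) = (-109 + (¾)*4)/(2 + B) = (-109 + 3)/(2 + B) = -106/(2 + B))
-7317980/C(-2511, -1109) = -7317980/((-106/(2 - 1109))) = -7317980/((-106/(-1107))) = -7317980/((-106*(-1/1107))) = -7317980/106/1107 = -7317980*1107/106 = -4050501930/53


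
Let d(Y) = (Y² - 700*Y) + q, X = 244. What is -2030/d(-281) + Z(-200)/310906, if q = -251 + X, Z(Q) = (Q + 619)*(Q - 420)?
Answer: -18060133825/21425620631 ≈ -0.84292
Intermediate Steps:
Z(Q) = (-420 + Q)*(619 + Q) (Z(Q) = (619 + Q)*(-420 + Q) = (-420 + Q)*(619 + Q))
q = -7 (q = -251 + 244 = -7)
d(Y) = -7 + Y² - 700*Y (d(Y) = (Y² - 700*Y) - 7 = -7 + Y² - 700*Y)
-2030/d(-281) + Z(-200)/310906 = -2030/(-7 + (-281)² - 700*(-281)) + (-259980 + (-200)² + 199*(-200))/310906 = -2030/(-7 + 78961 + 196700) + (-259980 + 40000 - 39800)*(1/310906) = -2030/275654 - 259780*1/310906 = -2030*1/275654 - 129890/155453 = -1015/137827 - 129890/155453 = -18060133825/21425620631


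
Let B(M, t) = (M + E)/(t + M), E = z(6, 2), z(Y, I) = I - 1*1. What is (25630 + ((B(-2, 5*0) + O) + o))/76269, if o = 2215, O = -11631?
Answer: 32429/152538 ≈ 0.21260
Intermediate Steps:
z(Y, I) = -1 + I (z(Y, I) = I - 1 = -1 + I)
E = 1 (E = -1 + 2 = 1)
B(M, t) = (1 + M)/(M + t) (B(M, t) = (M + 1)/(t + M) = (1 + M)/(M + t))
(25630 + ((B(-2, 5*0) + O) + o))/76269 = (25630 + (((1 - 2)/(-2 + 5*0) - 11631) + 2215))/76269 = (25630 + ((-1/(-2 + 0) - 11631) + 2215))*(1/76269) = (25630 + ((-1/(-2) - 11631) + 2215))*(1/76269) = (25630 + ((-½*(-1) - 11631) + 2215))*(1/76269) = (25630 + ((½ - 11631) + 2215))*(1/76269) = (25630 + (-23261/2 + 2215))*(1/76269) = (25630 - 18831/2)*(1/76269) = (32429/2)*(1/76269) = 32429/152538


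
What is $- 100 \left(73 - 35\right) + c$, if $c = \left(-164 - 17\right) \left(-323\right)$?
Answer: $54663$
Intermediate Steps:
$c = 58463$ ($c = \left(-181\right) \left(-323\right) = 58463$)
$- 100 \left(73 - 35\right) + c = - 100 \left(73 - 35\right) + 58463 = \left(-100\right) 38 + 58463 = -3800 + 58463 = 54663$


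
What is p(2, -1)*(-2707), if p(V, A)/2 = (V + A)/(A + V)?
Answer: -5414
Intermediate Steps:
p(V, A) = 2 (p(V, A) = 2*((V + A)/(A + V)) = 2*((A + V)/(A + V)) = 2*1 = 2)
p(2, -1)*(-2707) = 2*(-2707) = -5414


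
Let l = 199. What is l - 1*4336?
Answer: -4137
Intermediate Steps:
l - 1*4336 = 199 - 1*4336 = 199 - 4336 = -4137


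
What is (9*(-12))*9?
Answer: -972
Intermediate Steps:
(9*(-12))*9 = -108*9 = -972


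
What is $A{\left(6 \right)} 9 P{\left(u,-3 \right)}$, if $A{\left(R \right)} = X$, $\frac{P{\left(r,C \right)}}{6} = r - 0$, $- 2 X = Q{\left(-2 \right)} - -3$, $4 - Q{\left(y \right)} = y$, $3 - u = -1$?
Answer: $-972$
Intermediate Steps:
$u = 4$ ($u = 3 - -1 = 3 + 1 = 4$)
$Q{\left(y \right)} = 4 - y$
$X = - \frac{9}{2}$ ($X = - \frac{\left(4 - -2\right) - -3}{2} = - \frac{\left(4 + 2\right) + 3}{2} = - \frac{6 + 3}{2} = \left(- \frac{1}{2}\right) 9 = - \frac{9}{2} \approx -4.5$)
$P{\left(r,C \right)} = 6 r$ ($P{\left(r,C \right)} = 6 \left(r - 0\right) = 6 \left(r + 0\right) = 6 r$)
$A{\left(R \right)} = - \frac{9}{2}$
$A{\left(6 \right)} 9 P{\left(u,-3 \right)} = \left(- \frac{9}{2}\right) 9 \cdot 6 \cdot 4 = \left(- \frac{81}{2}\right) 24 = -972$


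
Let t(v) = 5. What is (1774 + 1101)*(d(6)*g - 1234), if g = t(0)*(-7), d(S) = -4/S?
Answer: -10442000/3 ≈ -3.4807e+6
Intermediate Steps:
g = -35 (g = 5*(-7) = -35)
(1774 + 1101)*(d(6)*g - 1234) = (1774 + 1101)*(-4/6*(-35) - 1234) = 2875*(-4*⅙*(-35) - 1234) = 2875*(-⅔*(-35) - 1234) = 2875*(70/3 - 1234) = 2875*(-3632/3) = -10442000/3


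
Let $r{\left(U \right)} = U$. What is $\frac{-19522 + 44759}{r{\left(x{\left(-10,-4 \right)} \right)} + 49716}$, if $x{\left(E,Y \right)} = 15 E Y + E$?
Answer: $\frac{25237}{50306} \approx 0.50167$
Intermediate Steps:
$x{\left(E,Y \right)} = E + 15 E Y$ ($x{\left(E,Y \right)} = 15 E Y + E = E + 15 E Y$)
$\frac{-19522 + 44759}{r{\left(x{\left(-10,-4 \right)} \right)} + 49716} = \frac{-19522 + 44759}{- 10 \left(1 + 15 \left(-4\right)\right) + 49716} = \frac{25237}{- 10 \left(1 - 60\right) + 49716} = \frac{25237}{\left(-10\right) \left(-59\right) + 49716} = \frac{25237}{590 + 49716} = \frac{25237}{50306}$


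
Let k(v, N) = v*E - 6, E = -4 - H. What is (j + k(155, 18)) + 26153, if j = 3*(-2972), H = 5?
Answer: 15836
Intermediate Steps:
E = -9 (E = -4 - 1*5 = -4 - 5 = -9)
k(v, N) = -6 - 9*v (k(v, N) = v*(-9) - 6 = -9*v - 6 = -6 - 9*v)
j = -8916
(j + k(155, 18)) + 26153 = (-8916 + (-6 - 9*155)) + 26153 = (-8916 + (-6 - 1395)) + 26153 = (-8916 - 1401) + 26153 = -10317 + 26153 = 15836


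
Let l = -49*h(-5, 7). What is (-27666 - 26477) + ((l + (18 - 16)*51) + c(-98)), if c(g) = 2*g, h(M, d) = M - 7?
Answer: -53649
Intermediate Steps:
h(M, d) = -7 + M
l = 588 (l = -49*(-7 - 5) = -49*(-12) = 588)
(-27666 - 26477) + ((l + (18 - 16)*51) + c(-98)) = (-27666 - 26477) + ((588 + (18 - 16)*51) + 2*(-98)) = -54143 + ((588 + 2*51) - 196) = -54143 + ((588 + 102) - 196) = -54143 + (690 - 196) = -54143 + 494 = -53649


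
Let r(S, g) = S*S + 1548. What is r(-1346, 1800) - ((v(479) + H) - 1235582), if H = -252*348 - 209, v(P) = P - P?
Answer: 3136751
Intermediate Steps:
v(P) = 0
r(S, g) = 1548 + S**2 (r(S, g) = S**2 + 1548 = 1548 + S**2)
H = -87905 (H = -87696 - 209 = -87905)
r(-1346, 1800) - ((v(479) + H) - 1235582) = (1548 + (-1346)**2) - ((0 - 87905) - 1235582) = (1548 + 1811716) - (-87905 - 1235582) = 1813264 - 1*(-1323487) = 1813264 + 1323487 = 3136751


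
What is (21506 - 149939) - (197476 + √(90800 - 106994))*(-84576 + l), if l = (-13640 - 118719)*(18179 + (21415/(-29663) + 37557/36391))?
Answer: 512943491000900588393091/1079466233 + 2597497878929792355*I*√16194/1079466233 ≈ 4.7518e+14 + 3.0621e+11*I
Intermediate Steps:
l = -2597406581993670147/1079466233 (l = -132359*(18179 + (21415*(-1/29663) + 37557*(1/36391))) = -132359*(18179 + (-21415/29663 + 37557/36391)) = -132359*(18179 + 334740026/1079466233) = -132359*19623951389733/1079466233 = -2597406581993670147/1079466233 ≈ -2.4062e+9)
(21506 - 149939) - (197476 + √(90800 - 106994))*(-84576 + l) = (21506 - 149939) - (197476 + √(90800 - 106994))*(-84576 - 2597406581993670147/1079466233) = -128433 - (197476 + √(-16194))*(-2597497878929792355)/1079466233 = -128433 - (197476 + I*√16194)*(-2597497878929792355)/1079466233 = -128433 - (-512943491139539675095980/1079466233 - 2597497878929792355*I*√16194/1079466233) = -128433 + (512943491139539675095980/1079466233 + 2597497878929792355*I*√16194/1079466233) = 512943491000900588393091/1079466233 + 2597497878929792355*I*√16194/1079466233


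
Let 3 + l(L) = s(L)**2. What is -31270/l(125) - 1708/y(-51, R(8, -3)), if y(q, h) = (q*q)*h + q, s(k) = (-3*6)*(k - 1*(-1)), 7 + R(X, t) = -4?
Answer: 438299196/8190677639 ≈ 0.053512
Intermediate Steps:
R(X, t) = -11 (R(X, t) = -7 - 4 = -11)
s(k) = -18 - 18*k (s(k) = -18*(k + 1) = -18*(1 + k) = -18 - 18*k)
l(L) = -3 + (-18 - 18*L)**2
y(q, h) = q + h*q**2 (y(q, h) = q**2*h + q = h*q**2 + q = q + h*q**2)
-31270/l(125) - 1708/y(-51, R(8, -3)) = -31270/(-3 + 324*(1 + 125)**2) - 1708*(-1/(51*(1 - 11*(-51)))) = -31270/(-3 + 324*126**2) - 1708*(-1/(51*(1 + 561))) = -31270/(-3 + 324*15876) - 1708/((-51*562)) = -31270/(-3 + 5143824) - 1708/(-28662) = -31270/5143821 - 1708*(-1/28662) = -31270*1/5143821 + 854/14331 = -31270/5143821 + 854/14331 = 438299196/8190677639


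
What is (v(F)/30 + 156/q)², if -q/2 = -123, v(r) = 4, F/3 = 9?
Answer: 222784/378225 ≈ 0.58903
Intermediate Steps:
F = 27 (F = 3*9 = 27)
q = 246 (q = -2*(-123) = 246)
(v(F)/30 + 156/q)² = (4/30 + 156/246)² = (4*(1/30) + 156*(1/246))² = (2/15 + 26/41)² = (472/615)² = 222784/378225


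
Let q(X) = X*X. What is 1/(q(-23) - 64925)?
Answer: -1/64396 ≈ -1.5529e-5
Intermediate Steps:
q(X) = X**2
1/(q(-23) - 64925) = 1/((-23)**2 - 64925) = 1/(529 - 64925) = 1/(-64396) = -1/64396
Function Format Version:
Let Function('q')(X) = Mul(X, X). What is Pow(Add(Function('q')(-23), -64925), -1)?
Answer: Rational(-1, 64396) ≈ -1.5529e-5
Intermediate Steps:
Function('q')(X) = Pow(X, 2)
Pow(Add(Function('q')(-23), -64925), -1) = Pow(Add(Pow(-23, 2), -64925), -1) = Pow(Add(529, -64925), -1) = Pow(-64396, -1) = Rational(-1, 64396)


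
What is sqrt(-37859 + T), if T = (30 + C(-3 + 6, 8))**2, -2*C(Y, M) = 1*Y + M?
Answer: I*sqrt(149035)/2 ≈ 193.03*I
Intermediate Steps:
C(Y, M) = -M/2 - Y/2 (C(Y, M) = -(1*Y + M)/2 = -(Y + M)/2 = -(M + Y)/2 = -M/2 - Y/2)
T = 2401/4 (T = (30 + (-1/2*8 - (-3 + 6)/2))**2 = (30 + (-4 - 1/2*3))**2 = (30 + (-4 - 3/2))**2 = (30 - 11/2)**2 = (49/2)**2 = 2401/4 ≈ 600.25)
sqrt(-37859 + T) = sqrt(-37859 + 2401/4) = sqrt(-149035/4) = I*sqrt(149035)/2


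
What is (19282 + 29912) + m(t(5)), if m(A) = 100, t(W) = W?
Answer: 49294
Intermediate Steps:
(19282 + 29912) + m(t(5)) = (19282 + 29912) + 100 = 49194 + 100 = 49294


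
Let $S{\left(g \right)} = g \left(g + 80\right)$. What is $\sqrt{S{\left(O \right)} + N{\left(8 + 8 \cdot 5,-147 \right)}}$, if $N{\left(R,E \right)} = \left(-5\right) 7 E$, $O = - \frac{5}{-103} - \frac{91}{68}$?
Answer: $\frac{3 \sqrt{27490380761}}{7004} \approx 71.018$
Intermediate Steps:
$O = - \frac{9033}{7004}$ ($O = \left(-5\right) \left(- \frac{1}{103}\right) - \frac{91}{68} = \frac{5}{103} - \frac{91}{68} = - \frac{9033}{7004} \approx -1.2897$)
$N{\left(R,E \right)} = - 35 E$
$S{\left(g \right)} = g \left(80 + g\right)$
$\sqrt{S{\left(O \right)} + N{\left(8 + 8 \cdot 5,-147 \right)}} = \sqrt{- \frac{9033 \left(80 - \frac{9033}{7004}\right)}{7004} - -5145} = \sqrt{\left(- \frac{9033}{7004}\right) \frac{551287}{7004} + 5145} = \sqrt{- \frac{4979775471}{49056016} + 5145} = \sqrt{\frac{247413426849}{49056016}} = \frac{3 \sqrt{27490380761}}{7004}$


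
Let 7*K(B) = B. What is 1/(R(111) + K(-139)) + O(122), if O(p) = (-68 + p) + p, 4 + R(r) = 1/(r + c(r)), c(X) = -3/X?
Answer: 120609226/685443 ≈ 175.96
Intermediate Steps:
K(B) = B/7
R(r) = -4 + 1/(r - 3/r)
O(p) = -68 + 2*p
1/(R(111) + K(-139)) + O(122) = 1/((12 - 1*111*(-1 + 4*111))/(-3 + 111²) + (⅐)*(-139)) + (-68 + 2*122) = 1/((12 - 1*111*(-1 + 444))/(-3 + 12321) - 139/7) + (-68 + 244) = 1/((12 - 1*111*443)/12318 - 139/7) + 176 = 1/((12 - 49173)/12318 - 139/7) + 176 = 1/((1/12318)*(-49161) - 139/7) + 176 = 1/(-16387/4106 - 139/7) + 176 = 1/(-685443/28742) + 176 = -28742/685443 + 176 = 120609226/685443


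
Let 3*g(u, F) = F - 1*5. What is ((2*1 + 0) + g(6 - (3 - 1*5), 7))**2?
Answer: 64/9 ≈ 7.1111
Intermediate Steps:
g(u, F) = -5/3 + F/3 (g(u, F) = (F - 1*5)/3 = (F - 5)/3 = (-5 + F)/3 = -5/3 + F/3)
((2*1 + 0) + g(6 - (3 - 1*5), 7))**2 = ((2*1 + 0) + (-5/3 + (1/3)*7))**2 = ((2 + 0) + (-5/3 + 7/3))**2 = (2 + 2/3)**2 = (8/3)**2 = 64/9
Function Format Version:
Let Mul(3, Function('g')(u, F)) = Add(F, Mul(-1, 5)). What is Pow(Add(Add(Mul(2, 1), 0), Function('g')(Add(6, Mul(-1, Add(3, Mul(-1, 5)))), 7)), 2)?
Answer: Rational(64, 9) ≈ 7.1111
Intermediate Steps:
Function('g')(u, F) = Add(Rational(-5, 3), Mul(Rational(1, 3), F)) (Function('g')(u, F) = Mul(Rational(1, 3), Add(F, Mul(-1, 5))) = Mul(Rational(1, 3), Add(F, -5)) = Mul(Rational(1, 3), Add(-5, F)) = Add(Rational(-5, 3), Mul(Rational(1, 3), F)))
Pow(Add(Add(Mul(2, 1), 0), Function('g')(Add(6, Mul(-1, Add(3, Mul(-1, 5)))), 7)), 2) = Pow(Add(Add(Mul(2, 1), 0), Add(Rational(-5, 3), Mul(Rational(1, 3), 7))), 2) = Pow(Add(Add(2, 0), Add(Rational(-5, 3), Rational(7, 3))), 2) = Pow(Add(2, Rational(2, 3)), 2) = Pow(Rational(8, 3), 2) = Rational(64, 9)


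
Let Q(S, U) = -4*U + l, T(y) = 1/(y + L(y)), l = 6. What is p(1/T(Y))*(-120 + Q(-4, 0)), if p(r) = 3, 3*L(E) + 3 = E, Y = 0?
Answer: -342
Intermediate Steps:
L(E) = -1 + E/3
T(y) = 1/(-1 + 4*y/3) (T(y) = 1/(y + (-1 + y/3)) = 1/(-1 + 4*y/3))
Q(S, U) = 6 - 4*U (Q(S, U) = -4*U + 6 = 6 - 4*U)
p(1/T(Y))*(-120 + Q(-4, 0)) = 3*(-120 + (6 - 4*0)) = 3*(-120 + (6 + 0)) = 3*(-120 + 6) = 3*(-114) = -342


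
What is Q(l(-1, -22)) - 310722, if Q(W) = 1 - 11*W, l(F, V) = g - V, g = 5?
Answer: -311018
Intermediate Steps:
l(F, V) = 5 - V
Q(l(-1, -22)) - 310722 = (1 - 11*(5 - 1*(-22))) - 310722 = (1 - 11*(5 + 22)) - 310722 = (1 - 11*27) - 310722 = (1 - 297) - 310722 = -296 - 310722 = -311018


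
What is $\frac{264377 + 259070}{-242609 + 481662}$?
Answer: $\frac{523447}{239053} \approx 2.1897$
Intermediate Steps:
$\frac{264377 + 259070}{-242609 + 481662} = \frac{523447}{239053}$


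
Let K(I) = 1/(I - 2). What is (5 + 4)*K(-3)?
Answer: -9/5 ≈ -1.8000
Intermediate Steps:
K(I) = 1/(-2 + I)
(5 + 4)*K(-3) = (5 + 4)/(-2 - 3) = 9/(-5) = 9*(-⅕) = -9/5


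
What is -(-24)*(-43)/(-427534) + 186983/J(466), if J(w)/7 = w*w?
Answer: 40755162433/324945506564 ≈ 0.12542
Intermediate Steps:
J(w) = 7*w**2 (J(w) = 7*(w*w) = 7*w**2)
-(-24)*(-43)/(-427534) + 186983/J(466) = -(-24)*(-43)/(-427534) + 186983/((7*466**2)) = -8*129*(-1/427534) + 186983/((7*217156)) = -1032*(-1/427534) + 186983/1520092 = 516/213767 + 186983*(1/1520092) = 516/213767 + 186983/1520092 = 40755162433/324945506564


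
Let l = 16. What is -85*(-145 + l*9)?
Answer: 85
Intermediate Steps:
-85*(-145 + l*9) = -85*(-145 + 16*9) = -85*(-145 + 144) = -85*(-1) = 85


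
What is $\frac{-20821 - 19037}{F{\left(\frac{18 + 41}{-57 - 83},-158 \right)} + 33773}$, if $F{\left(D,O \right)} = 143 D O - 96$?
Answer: $- \frac{930020}{1007971} \approx -0.92267$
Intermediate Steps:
$F{\left(D,O \right)} = -96 + 143 D O$ ($F{\left(D,O \right)} = 143 D O - 96 = -96 + 143 D O$)
$\frac{-20821 - 19037}{F{\left(\frac{18 + 41}{-57 - 83},-158 \right)} + 33773} = \frac{-20821 - 19037}{\left(-96 + 143 \frac{18 + 41}{-57 - 83} \left(-158\right)\right) + 33773} = - \frac{39858}{\left(-96 + 143 \frac{59}{-140} \left(-158\right)\right) + 33773} = - \frac{39858}{\left(-96 + 143 \cdot 59 \left(- \frac{1}{140}\right) \left(-158\right)\right) + 33773} = - \frac{39858}{\left(-96 + 143 \left(- \frac{59}{140}\right) \left(-158\right)\right) + 33773} = - \frac{39858}{\left(-96 + \frac{666523}{70}\right) + 33773} = - \frac{39858}{\frac{659803}{70} + 33773} = - \frac{39858}{\frac{3023913}{70}} = \left(-39858\right) \frac{70}{3023913} = - \frac{930020}{1007971}$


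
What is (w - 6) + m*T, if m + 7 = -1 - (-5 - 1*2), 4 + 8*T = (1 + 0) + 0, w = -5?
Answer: -85/8 ≈ -10.625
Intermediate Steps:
T = -3/8 (T = -½ + ((1 + 0) + 0)/8 = -½ + (1 + 0)/8 = -½ + (⅛)*1 = -½ + ⅛ = -3/8 ≈ -0.37500)
m = -1 (m = -7 + (-1 - (-5 - 1*2)) = -7 + (-1 - (-5 - 2)) = -7 + (-1 - 1*(-7)) = -7 + (-1 + 7) = -7 + 6 = -1)
(w - 6) + m*T = (-5 - 6) - 1*(-3/8) = -11 + 3/8 = -85/8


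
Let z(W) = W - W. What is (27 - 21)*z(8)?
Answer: 0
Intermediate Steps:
z(W) = 0
(27 - 21)*z(8) = (27 - 21)*0 = 6*0 = 0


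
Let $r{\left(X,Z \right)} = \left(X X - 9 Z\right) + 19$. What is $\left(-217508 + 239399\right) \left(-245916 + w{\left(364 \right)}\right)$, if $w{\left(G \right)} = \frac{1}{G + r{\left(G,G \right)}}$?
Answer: $- \frac{232565980479059}{43201} \approx -5.3833 \cdot 10^{9}$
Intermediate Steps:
$r{\left(X,Z \right)} = 19 + X^{2} - 9 Z$ ($r{\left(X,Z \right)} = \left(X^{2} - 9 Z\right) + 19 = 19 + X^{2} - 9 Z$)
$w{\left(G \right)} = \frac{1}{19 + G^{2} - 8 G}$ ($w{\left(G \right)} = \frac{1}{G + \left(19 + G^{2} - 9 G\right)} = \frac{1}{19 + G^{2} - 8 G}$)
$\left(-217508 + 239399\right) \left(-245916 + w{\left(364 \right)}\right) = \left(-217508 + 239399\right) \left(-245916 + \frac{1}{19 + 364^{2} - 2912}\right) = 21891 \left(-245916 + \frac{1}{19 + 132496 - 2912}\right) = 21891 \left(-245916 + \frac{1}{129603}\right) = 21891 \left(- \frac{31871451347}{129603}\right) = - \frac{232565980479059}{43201}$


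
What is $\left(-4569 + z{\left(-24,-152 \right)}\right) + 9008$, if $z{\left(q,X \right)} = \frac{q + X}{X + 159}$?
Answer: $\frac{30897}{7} \approx 4413.9$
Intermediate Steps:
$z{\left(q,X \right)} = \frac{X + q}{159 + X}$
$\left(-4569 + z{\left(-24,-152 \right)}\right) + 9008 = \left(-4569 + \frac{-152 - 24}{159 - 152}\right) + 9008 = \left(-4569 + \frac{1}{7} \left(-176\right)\right) + 9008 = \left(-4569 - \frac{176}{7}\right) + 9008 = - \frac{32159}{7} + 9008 = \frac{30897}{7}$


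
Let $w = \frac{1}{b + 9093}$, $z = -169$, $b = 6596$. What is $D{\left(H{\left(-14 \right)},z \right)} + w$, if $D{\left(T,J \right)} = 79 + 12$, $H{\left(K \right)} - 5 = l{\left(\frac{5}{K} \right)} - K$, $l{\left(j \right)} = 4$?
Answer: $\frac{1427700}{15689} \approx 91.0$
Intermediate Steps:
$H{\left(K \right)} = 9 - K$ ($H{\left(K \right)} = 5 - \left(-4 + K\right) = 9 - K$)
$D{\left(T,J \right)} = 91$
$w = \frac{1}{15689}$ ($w = \frac{1}{6596 + 9093} = \frac{1}{15689} \approx 6.3739 \cdot 10^{-5}$)
$D{\left(H{\left(-14 \right)},z \right)} + w = 91 + \frac{1}{15689} = \frac{1427700}{15689}$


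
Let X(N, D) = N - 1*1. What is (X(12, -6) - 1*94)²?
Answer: 6889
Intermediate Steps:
X(N, D) = -1 + N (X(N, D) = N - 1 = -1 + N)
(X(12, -6) - 1*94)² = ((-1 + 12) - 1*94)² = (11 - 94)² = (-83)² = 6889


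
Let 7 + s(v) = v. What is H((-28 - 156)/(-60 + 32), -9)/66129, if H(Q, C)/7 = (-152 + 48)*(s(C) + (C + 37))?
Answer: -416/3149 ≈ -0.13211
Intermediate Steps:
s(v) = -7 + v
H(Q, C) = -21840 - 1456*C (H(Q, C) = 7*((-152 + 48)*((-7 + C) + (C + 37))) = 7*(-104*((-7 + C) + (37 + C))) = 7*(-104*(30 + 2*C)) = 7*(-3120 - 208*C) = -21840 - 1456*C)
H((-28 - 156)/(-60 + 32), -9)/66129 = (-21840 - 1456*(-9))/66129 = (-21840 + 13104)*(1/66129) = -8736*1/66129 = -416/3149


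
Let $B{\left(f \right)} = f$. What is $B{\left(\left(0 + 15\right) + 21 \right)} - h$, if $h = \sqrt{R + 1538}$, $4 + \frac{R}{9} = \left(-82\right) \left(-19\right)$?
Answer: $36 - 2 \sqrt{3881} \approx -88.595$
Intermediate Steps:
$R = 13986$ ($R = -36 + 9 \left(\left(-82\right) \left(-19\right)\right) = -36 + 9 \cdot 1558 = -36 + 14022 = 13986$)
$h = 2 \sqrt{3881}$ ($h = \sqrt{13986 + 1538} = \sqrt{15524} = 2 \sqrt{3881} \approx 124.6$)
$B{\left(\left(0 + 15\right) + 21 \right)} - h = \left(\left(0 + 15\right) + 21\right) - 2 \sqrt{3881} = \left(15 + 21\right) - 2 \sqrt{3881} = 36 - 2 \sqrt{3881}$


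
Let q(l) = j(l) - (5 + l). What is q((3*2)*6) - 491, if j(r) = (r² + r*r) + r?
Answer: 2096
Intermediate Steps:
j(r) = r + 2*r² (j(r) = (r² + r²) + r = 2*r² + r = r + 2*r²)
q(l) = -5 - l + l*(1 + 2*l) (q(l) = l*(1 + 2*l) - (5 + l) = l*(1 + 2*l) + (-5 - l) = -5 - l + l*(1 + 2*l))
q((3*2)*6) - 491 = (-5 + 2*((3*2)*6)²) - 491 = (-5 + 2*(6*6)²) - 491 = (-5 + 2*36²) - 491 = (-5 + 2*1296) - 491 = (-5 + 2592) - 491 = 2587 - 491 = 2096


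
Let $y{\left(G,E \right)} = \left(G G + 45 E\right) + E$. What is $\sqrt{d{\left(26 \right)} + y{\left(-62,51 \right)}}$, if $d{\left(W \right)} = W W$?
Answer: $\sqrt{6866} \approx 82.861$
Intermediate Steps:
$y{\left(G,E \right)} = G^{2} + 46 E$ ($y{\left(G,E \right)} = \left(G^{2} + 45 E\right) + E = G^{2} + 46 E$)
$d{\left(W \right)} = W^{2}$
$\sqrt{d{\left(26 \right)} + y{\left(-62,51 \right)}} = \sqrt{26^{2} + \left(\left(-62\right)^{2} + 46 \cdot 51\right)} = \sqrt{676 + \left(3844 + 2346\right)} = \sqrt{676 + 6190} = \sqrt{6866}$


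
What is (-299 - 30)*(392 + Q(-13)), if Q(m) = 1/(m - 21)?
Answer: -4384583/34 ≈ -1.2896e+5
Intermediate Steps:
Q(m) = 1/(-21 + m)
(-299 - 30)*(392 + Q(-13)) = (-299 - 30)*(392 + 1/(-21 - 13)) = -329*(392 + 1/(-34)) = -329*(392 - 1/34) = -329*13327/34 = -4384583/34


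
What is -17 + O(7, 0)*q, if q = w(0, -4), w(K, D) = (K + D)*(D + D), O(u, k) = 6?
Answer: 175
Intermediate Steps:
w(K, D) = 2*D*(D + K) (w(K, D) = (D + K)*(2*D) = 2*D*(D + K))
q = 32 (q = 2*(-4)*(-4 + 0) = 2*(-4)*(-4) = 32)
-17 + O(7, 0)*q = -17 + 6*32 = -17 + 192 = 175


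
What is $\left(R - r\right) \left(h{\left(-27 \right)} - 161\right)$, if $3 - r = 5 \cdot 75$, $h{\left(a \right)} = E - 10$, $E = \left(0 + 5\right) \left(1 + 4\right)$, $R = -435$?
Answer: $9198$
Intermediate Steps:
$E = 25$ ($E = 5 \cdot 5 = 25$)
$h{\left(a \right)} = 15$ ($h{\left(a \right)} = 25 - 10 = 15$)
$r = -372$ ($r = 3 - 5 \cdot 75 = 3 - 375 = -372$)
$\left(R - r\right) \left(h{\left(-27 \right)} - 161\right) = \left(-435 - -372\right) \left(15 - 161\right) = \left(-435 + 372\right) \left(-146\right) = \left(-63\right) \left(-146\right) = 9198$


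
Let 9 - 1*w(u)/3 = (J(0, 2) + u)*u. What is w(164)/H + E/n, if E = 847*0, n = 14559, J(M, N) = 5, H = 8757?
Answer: -27707/2919 ≈ -9.4919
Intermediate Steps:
w(u) = 27 - 3*u*(5 + u) (w(u) = 27 - 3*(5 + u)*u = 27 - 3*u*(5 + u))
E = 0
w(164)/H + E/n = (27 - 15*164 - 3*164²)/8757 + 0/14559 = (27 - 2460 - 3*26896)*(1/8757) + 0*(1/14559) = (27 - 2460 - 80688)*(1/8757) + 0 = -83121*1/8757 + 0 = -27707/2919 + 0 = -27707/2919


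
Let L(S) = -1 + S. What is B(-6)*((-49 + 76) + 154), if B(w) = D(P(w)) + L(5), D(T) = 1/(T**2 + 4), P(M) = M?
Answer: 29141/40 ≈ 728.53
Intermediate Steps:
D(T) = 1/(4 + T**2)
B(w) = 4 + 1/(4 + w**2) (B(w) = 1/(4 + w**2) + (-1 + 5) = 1/(4 + w**2) + 4 = 4 + 1/(4 + w**2))
B(-6)*((-49 + 76) + 154) = ((17 + 4*(-6)**2)/(4 + (-6)**2))*((-49 + 76) + 154) = ((17 + 4*36)/(4 + 36))*(27 + 154) = ((17 + 144)/40)*181 = ((1/40)*161)*181 = (161/40)*181 = 29141/40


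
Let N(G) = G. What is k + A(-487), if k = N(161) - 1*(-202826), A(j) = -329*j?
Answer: 363210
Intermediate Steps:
k = 202987 (k = 161 - 1*(-202826) = 161 + 202826 = 202987)
k + A(-487) = 202987 - 329*(-487) = 202987 + 160223 = 363210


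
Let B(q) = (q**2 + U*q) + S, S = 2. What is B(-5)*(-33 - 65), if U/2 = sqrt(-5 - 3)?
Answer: -2646 + 1960*I*sqrt(2) ≈ -2646.0 + 2771.9*I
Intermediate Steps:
U = 4*I*sqrt(2) (U = 2*sqrt(-5 - 3) = 2*sqrt(-8) = 2*(2*I*sqrt(2)) = 4*I*sqrt(2) ≈ 5.6569*I)
B(q) = 2 + q**2 + 4*I*q*sqrt(2) (B(q) = (q**2 + (4*I*sqrt(2))*q) + 2 = (q**2 + 4*I*q*sqrt(2)) + 2 = 2 + q**2 + 4*I*q*sqrt(2))
B(-5)*(-33 - 65) = (2 + (-5)**2 + 4*I*(-5)*sqrt(2))*(-33 - 65) = (2 + 25 - 20*I*sqrt(2))*(-98) = (27 - 20*I*sqrt(2))*(-98) = -2646 + 1960*I*sqrt(2)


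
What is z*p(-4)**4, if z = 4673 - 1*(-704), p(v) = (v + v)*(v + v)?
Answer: 90211090432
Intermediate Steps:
p(v) = 4*v**2 (p(v) = (2*v)*(2*v) = 4*v**2)
z = 5377 (z = 4673 + 704 = 5377)
z*p(-4)**4 = 5377*(4*(-4)**2)**4 = 5377*(4*16)**4 = 5377*64**4 = 5377*16777216 = 90211090432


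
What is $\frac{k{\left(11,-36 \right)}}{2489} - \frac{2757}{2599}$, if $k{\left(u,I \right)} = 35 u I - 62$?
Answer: $- \frac{43045451}{6468911} \approx -6.6542$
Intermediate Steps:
$k{\left(u,I \right)} = -62 + 35 I u$ ($k{\left(u,I \right)} = 35 I u - 62 = -62 + 35 I u$)
$\frac{k{\left(11,-36 \right)}}{2489} - \frac{2757}{2599} = \frac{-62 + 35 \left(-36\right) 11}{2489} - \frac{2757}{2599} = \left(-62 - 13860\right) \frac{1}{2489} - \frac{2757}{2599} = \left(-13922\right) \frac{1}{2489} - \frac{2757}{2599} = - \frac{13922}{2489} - \frac{2757}{2599} = - \frac{43045451}{6468911}$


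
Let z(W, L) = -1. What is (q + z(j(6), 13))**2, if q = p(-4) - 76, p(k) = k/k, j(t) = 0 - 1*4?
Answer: 5776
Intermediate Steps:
j(t) = -4 (j(t) = 0 - 4 = -4)
p(k) = 1
q = -75 (q = 1 - 76 = -75)
(q + z(j(6), 13))**2 = (-75 - 1)**2 = (-76)**2 = 5776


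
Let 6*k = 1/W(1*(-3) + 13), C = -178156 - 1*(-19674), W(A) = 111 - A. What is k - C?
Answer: 96040093/606 ≈ 1.5848e+5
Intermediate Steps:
C = -158482 (C = -178156 + 19674 = -158482)
k = 1/606 (k = 1/(6*(111 - (1*(-3) + 13))) = 1/(6*(111 - (-3 + 13))) = 1/(6*(111 - 1*10)) = 1/(6*(111 - 10)) = (⅙)/101 = (⅙)*(1/101) = 1/606 ≈ 0.0016502)
k - C = 1/606 - 1*(-158482) = 1/606 + 158482 = 96040093/606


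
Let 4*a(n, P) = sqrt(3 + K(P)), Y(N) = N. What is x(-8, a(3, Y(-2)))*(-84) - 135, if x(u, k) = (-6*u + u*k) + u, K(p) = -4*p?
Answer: -3495 + 168*sqrt(11) ≈ -2937.8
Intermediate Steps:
a(n, P) = sqrt(3 - 4*P)/4
x(u, k) = -5*u + k*u (x(u, k) = (-6*u + k*u) + u = -5*u + k*u)
x(-8, a(3, Y(-2)))*(-84) - 135 = -8*(-5 + sqrt(3 - 4*(-2))/4)*(-84) - 135 = -8*(-5 + sqrt(3 + 8)/4)*(-84) - 135 = -8*(-5 + sqrt(11)/4)*(-84) - 135 = (40 - 2*sqrt(11))*(-84) - 135 = (-3360 + 168*sqrt(11)) - 135 = -3495 + 168*sqrt(11)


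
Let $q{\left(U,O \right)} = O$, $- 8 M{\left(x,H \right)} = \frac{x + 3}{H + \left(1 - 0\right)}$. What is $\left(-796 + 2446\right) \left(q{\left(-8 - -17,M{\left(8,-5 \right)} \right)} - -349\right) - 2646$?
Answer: $\frac{9180339}{16} \approx 5.7377 \cdot 10^{5}$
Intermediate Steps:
$M{\left(x,H \right)} = - \frac{3 + x}{8 \left(1 + H\right)}$ ($M{\left(x,H \right)} = - \frac{\left(x + 3\right) \frac{1}{H + \left(1 - 0\right)}}{8} = - \frac{\left(3 + x\right) \frac{1}{H + \left(1 + 0\right)}}{8} = - \frac{\left(3 + x\right) \frac{1}{H + 1}}{8} = - \frac{\left(3 + x\right) \frac{1}{1 + H}}{8} = - \frac{\frac{1}{1 + H} \left(3 + x\right)}{8} = - \frac{3 + x}{8 \left(1 + H\right)}$)
$\left(-796 + 2446\right) \left(q{\left(-8 - -17,M{\left(8,-5 \right)} \right)} - -349\right) - 2646 = \left(-796 + 2446\right) \left(\frac{-3 - 8}{8 \left(1 - 5\right)} - -349\right) - 2646 = 1650 \left(\frac{-3 - 8}{8 \left(-4\right)} + 349\right) - 2646 = 1650 \left(\frac{1}{8} \left(- \frac{1}{4}\right) \left(-11\right) + 349\right) - 2646 = 1650 \left(\frac{11}{32} + 349\right) - 2646 = 1650 \cdot \frac{11179}{32} - 2646 = \frac{9222675}{16} - 2646 = \frac{9180339}{16}$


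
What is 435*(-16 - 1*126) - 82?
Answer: -61852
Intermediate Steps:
435*(-16 - 1*126) - 82 = 435*(-16 - 126) - 82 = 435*(-142) - 82 = -61770 - 82 = -61852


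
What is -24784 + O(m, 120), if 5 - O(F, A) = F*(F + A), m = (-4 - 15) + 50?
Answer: -29460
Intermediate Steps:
m = 31 (m = -19 + 50 = 31)
O(F, A) = 5 - F*(A + F) (O(F, A) = 5 - F*(F + A) = 5 - F*(A + F))
-24784 + O(m, 120) = -24784 + (5 - 1*31**2 - 1*120*31) = -24784 + (5 - 1*961 - 3720) = -24784 + (5 - 961 - 3720) = -24784 - 4676 = -29460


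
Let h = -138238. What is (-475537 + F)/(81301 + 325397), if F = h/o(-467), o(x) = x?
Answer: -221937541/189927966 ≈ -1.1685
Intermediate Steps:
F = 138238/467 (F = -138238/(-467) = -138238*(-1/467) = 138238/467 ≈ 296.01)
(-475537 + F)/(81301 + 325397) = (-475537 + 138238/467)/(81301 + 325397) = -221937541/467/406698 = -221937541/467*1/406698 = -221937541/189927966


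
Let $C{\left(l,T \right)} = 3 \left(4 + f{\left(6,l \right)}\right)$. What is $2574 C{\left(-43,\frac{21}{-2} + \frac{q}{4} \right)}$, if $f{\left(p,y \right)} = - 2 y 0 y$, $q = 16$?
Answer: $30888$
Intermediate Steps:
$f{\left(p,y \right)} = 0$ ($f{\left(p,y \right)} = - 2 y 0 = \left(-1\right) 0 = 0$)
$C{\left(l,T \right)} = 12$ ($C{\left(l,T \right)} = 3 \left(4 + 0\right) = 3 \cdot 4 = 12$)
$2574 C{\left(-43,\frac{21}{-2} + \frac{q}{4} \right)} = 2574 \cdot 12 = 30888$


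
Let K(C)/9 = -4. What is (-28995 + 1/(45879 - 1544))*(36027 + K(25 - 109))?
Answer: -46266190224084/44335 ≈ -1.0436e+9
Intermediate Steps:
K(C) = -36 (K(C) = 9*(-4) = -36)
(-28995 + 1/(45879 - 1544))*(36027 + K(25 - 109)) = (-28995 + 1/(45879 - 1544))*(36027 - 36) = (-28995 + 1/44335)*35991 = -1285493324/44335*35991 = -46266190224084/44335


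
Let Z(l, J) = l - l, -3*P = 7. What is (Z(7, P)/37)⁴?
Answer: 0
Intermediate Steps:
P = -7/3 (P = -⅓*7 = -7/3 ≈ -2.3333)
Z(l, J) = 0
(Z(7, P)/37)⁴ = (0/37)⁴ = (0*(1/37))⁴ = 0⁴ = 0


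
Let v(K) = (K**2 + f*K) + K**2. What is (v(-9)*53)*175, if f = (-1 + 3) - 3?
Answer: 1586025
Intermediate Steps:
f = -1 (f = 2 - 3 = -1)
v(K) = -K + 2*K**2 (v(K) = (K**2 - K) + K**2 = -K + 2*K**2)
(v(-9)*53)*175 = (-9*(-1 + 2*(-9))*53)*175 = (-9*(-1 - 18)*53)*175 = (-9*(-19)*53)*175 = (171*53)*175 = 9063*175 = 1586025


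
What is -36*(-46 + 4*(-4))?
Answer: 2232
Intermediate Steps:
-36*(-46 + 4*(-4)) = -36*(-46 - 16) = -36*(-62) = 2232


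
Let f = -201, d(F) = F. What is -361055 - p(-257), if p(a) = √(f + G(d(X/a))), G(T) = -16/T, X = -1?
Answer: -361055 - I*√4313 ≈ -3.6106e+5 - 65.673*I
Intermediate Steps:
p(a) = √(-201 + 16*a) (p(a) = √(-201 - 16*(-a)) = √(-201 - (-16)*a) = √(-201 + 16*a))
-361055 - p(-257) = -361055 - √(-201 + 16*(-257)) = -361055 - √(-201 - 4112) = -361055 - √(-4313) = -361055 - I*√4313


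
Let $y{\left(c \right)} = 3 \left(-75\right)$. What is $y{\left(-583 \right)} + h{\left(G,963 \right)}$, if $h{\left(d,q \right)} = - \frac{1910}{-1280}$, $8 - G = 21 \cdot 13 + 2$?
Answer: $- \frac{28609}{128} \approx -223.51$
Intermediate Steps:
$y{\left(c \right)} = -225$
$G = -267$ ($G = 8 - \left(21 \cdot 13 + 2\right) = 8 - \left(273 + 2\right) = 8 - 275 = -267$)
$h{\left(d,q \right)} = \frac{191}{128}$ ($h{\left(d,q \right)} = \left(-1910\right) \left(- \frac{1}{1280}\right) = \frac{191}{128}$)
$y{\left(-583 \right)} + h{\left(G,963 \right)} = -225 + \frac{191}{128} = - \frac{28609}{128}$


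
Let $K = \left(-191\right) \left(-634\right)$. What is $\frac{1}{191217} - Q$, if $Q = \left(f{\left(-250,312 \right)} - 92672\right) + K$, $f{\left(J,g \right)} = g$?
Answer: $- \frac{5494429277}{191217} \approx -28734.0$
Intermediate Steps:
$K = 121094$
$Q = 28734$ ($Q = \left(312 - 92672\right) + 121094 = -92360 + 121094 = 28734$)
$\frac{1}{191217} - Q = \frac{1}{191217} - 28734 = - \frac{5494429277}{191217}$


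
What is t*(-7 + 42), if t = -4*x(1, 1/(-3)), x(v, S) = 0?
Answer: 0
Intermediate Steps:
t = 0 (t = -4*0 = 0)
t*(-7 + 42) = 0*(-7 + 42) = 0*35 = 0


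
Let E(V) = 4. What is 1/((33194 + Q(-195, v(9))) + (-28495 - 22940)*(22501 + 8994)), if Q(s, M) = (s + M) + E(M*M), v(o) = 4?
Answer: -1/1619912318 ≈ -6.1732e-10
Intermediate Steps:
Q(s, M) = 4 + M + s (Q(s, M) = (s + M) + 4 = (M + s) + 4 = 4 + M + s)
1/((33194 + Q(-195, v(9))) + (-28495 - 22940)*(22501 + 8994)) = 1/((33194 + (4 + 4 - 195)) + (-28495 - 22940)*(22501 + 8994)) = 1/((33194 - 187) - 51435*31495) = 1/(33007 - 1619945325) = 1/(-1619912318) = -1/1619912318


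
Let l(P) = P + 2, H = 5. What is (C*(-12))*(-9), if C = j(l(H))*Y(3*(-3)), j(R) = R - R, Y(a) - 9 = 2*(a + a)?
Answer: 0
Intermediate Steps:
Y(a) = 9 + 4*a (Y(a) = 9 + 2*(a + a) = 9 + 2*(2*a) = 9 + 4*a)
l(P) = 2 + P
j(R) = 0
C = 0 (C = 0*(9 + 4*(3*(-3))) = 0*(9 + 4*(-9)) = 0*(9 - 36) = 0*(-27) = 0)
(C*(-12))*(-9) = (0*(-12))*(-9) = 0*(-9) = 0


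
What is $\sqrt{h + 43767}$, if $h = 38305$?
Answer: $2 \sqrt{20518} \approx 286.48$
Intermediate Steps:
$\sqrt{h + 43767} = \sqrt{38305 + 43767} = \sqrt{82072} = 2 \sqrt{20518}$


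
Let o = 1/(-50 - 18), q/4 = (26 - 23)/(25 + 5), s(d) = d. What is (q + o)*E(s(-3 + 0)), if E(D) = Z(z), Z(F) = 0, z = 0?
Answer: 0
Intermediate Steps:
q = ⅖ (q = 4*((26 - 23)/(25 + 5)) = 4*(3/30) = 4*(3*(1/30)) = 4*(⅒) = ⅖ ≈ 0.40000)
E(D) = 0
o = -1/68 (o = 1/(-68) = -1/68 ≈ -0.014706)
(q + o)*E(s(-3 + 0)) = (⅖ - 1/68)*0 = (131/340)*0 = 0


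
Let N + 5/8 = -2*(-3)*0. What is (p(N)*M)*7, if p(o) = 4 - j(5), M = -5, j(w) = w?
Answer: 35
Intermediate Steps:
N = -5/8 (N = -5/8 - 2*(-3)*0 = -5/8 + 6*0 = -5/8 + 0 = -5/8 ≈ -0.62500)
p(o) = -1 (p(o) = 4 - 1*5 = 4 - 5 = -1)
(p(N)*M)*7 = -1*(-5)*7 = 5*7 = 35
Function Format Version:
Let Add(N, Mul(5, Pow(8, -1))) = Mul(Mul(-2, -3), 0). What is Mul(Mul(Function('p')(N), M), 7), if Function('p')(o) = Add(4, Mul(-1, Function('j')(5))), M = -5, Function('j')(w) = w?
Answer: 35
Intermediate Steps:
N = Rational(-5, 8) (N = Add(Rational(-5, 8), Mul(Mul(-2, -3), 0)) = Add(Rational(-5, 8), Mul(6, 0)) = Add(Rational(-5, 8), 0) = Rational(-5, 8) ≈ -0.62500)
Function('p')(o) = -1 (Function('p')(o) = Add(4, Mul(-1, 5)) = Add(4, -5) = -1)
Mul(Mul(Function('p')(N), M), 7) = Mul(Mul(-1, -5), 7) = Mul(5, 7) = 35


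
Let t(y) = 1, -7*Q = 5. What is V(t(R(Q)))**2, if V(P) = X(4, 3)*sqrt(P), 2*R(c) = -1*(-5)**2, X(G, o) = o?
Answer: 9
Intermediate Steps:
Q = -5/7 (Q = -1/7*5 = -5/7 ≈ -0.71429)
R(c) = -25/2 (R(c) = (-1*(-5)**2)/2 = (-1*25)/2 = (1/2)*(-25) = -25/2)
V(P) = 3*sqrt(P)
V(t(R(Q)))**2 = (3*sqrt(1))**2 = (3*1)**2 = 3**2 = 9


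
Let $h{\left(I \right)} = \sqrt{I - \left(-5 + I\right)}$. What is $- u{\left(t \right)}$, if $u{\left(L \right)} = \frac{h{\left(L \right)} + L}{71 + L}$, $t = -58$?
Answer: $\frac{58}{13} - \frac{\sqrt{5}}{13} \approx 4.2895$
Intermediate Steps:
$h{\left(I \right)} = \sqrt{5}$
$u{\left(L \right)} = \frac{L + \sqrt{5}}{71 + L}$ ($u{\left(L \right)} = \frac{\sqrt{5} + L}{71 + L} = \frac{L + \sqrt{5}}{71 + L}$)
$- u{\left(t \right)} = - \frac{-58 + \sqrt{5}}{71 - 58} = - \frac{-58 + \sqrt{5}}{13} = - (- \frac{58}{13} + \frac{\sqrt{5}}{13}) = \frac{58}{13} - \frac{\sqrt{5}}{13}$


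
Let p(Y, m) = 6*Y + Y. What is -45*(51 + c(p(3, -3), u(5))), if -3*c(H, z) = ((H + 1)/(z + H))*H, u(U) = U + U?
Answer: -64215/31 ≈ -2071.5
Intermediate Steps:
u(U) = 2*U
p(Y, m) = 7*Y
c(H, z) = -H*(1 + H)/(3*(H + z)) (c(H, z) = -(H + 1)/(z + H)*H/3 = -(1 + H)/(H + z)*H/3 = -H*(1 + H)/(3*(H + z)))
-45*(51 + c(p(3, -3), u(5))) = -45*(51 - 7*3*(1 + 7*3)/(3*(7*3) + 3*(2*5))) = -45*(51 - 1*21*(1 + 21)/(3*21 + 3*10)) = -45*(51 - 1*21*22/(63 + 30)) = -45*(51 - 1*21*22/93) = -45*(51 - 1*21*1/93*22) = -45*(51 - 154/31) = -45*1427/31 = -64215/31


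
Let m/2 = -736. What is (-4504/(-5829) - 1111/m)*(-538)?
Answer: -3525488983/4290144 ≈ -821.76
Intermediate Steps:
m = -1472 (m = 2*(-736) = -1472)
(-4504/(-5829) - 1111/m)*(-538) = (-4504/(-5829) - 1111/(-1472))*(-538) = (-4504*(-1/5829) - 1111*(-1/1472))*(-538) = (4504/5829 + 1111/1472)*(-538) = (13105907/8580288)*(-538) = -3525488983/4290144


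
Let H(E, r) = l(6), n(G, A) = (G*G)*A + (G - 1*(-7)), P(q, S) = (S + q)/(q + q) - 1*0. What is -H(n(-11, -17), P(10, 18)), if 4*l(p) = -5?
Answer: 5/4 ≈ 1.2500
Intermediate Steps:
P(q, S) = (S + q)/(2*q) (P(q, S) = (S + q)/((2*q)) + 0 = (S + q)*(1/(2*q)) + 0 = (S + q)/(2*q) + 0 = (S + q)/(2*q))
l(p) = -5/4 (l(p) = (¼)*(-5) = -5/4)
n(G, A) = 7 + G + A*G² (n(G, A) = G²*A + (G + 7) = A*G² + (7 + G) = 7 + G + A*G²)
H(E, r) = -5/4
-H(n(-11, -17), P(10, 18)) = -1*(-5/4) = 5/4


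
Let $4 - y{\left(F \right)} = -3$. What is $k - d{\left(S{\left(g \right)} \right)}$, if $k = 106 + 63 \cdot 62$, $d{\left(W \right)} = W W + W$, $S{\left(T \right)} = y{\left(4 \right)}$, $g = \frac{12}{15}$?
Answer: $3956$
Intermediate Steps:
$y{\left(F \right)} = 7$ ($y{\left(F \right)} = 4 - -3 = 4 + 3 = 7$)
$g = \frac{4}{5}$ ($g = 12 \cdot \frac{1}{15} = \frac{4}{5} \approx 0.8$)
$S{\left(T \right)} = 7$
$d{\left(W \right)} = W + W^{2}$ ($d{\left(W \right)} = W^{2} + W = W + W^{2}$)
$k = 4012$ ($k = 106 + 3906 = 4012$)
$k - d{\left(S{\left(g \right)} \right)} = 4012 - 7 \left(1 + 7\right) = 4012 - 7 \cdot 8 = 4012 - 56 = 3956$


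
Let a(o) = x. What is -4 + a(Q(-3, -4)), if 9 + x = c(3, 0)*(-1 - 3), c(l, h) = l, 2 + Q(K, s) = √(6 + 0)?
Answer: -25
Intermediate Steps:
Q(K, s) = -2 + √6 (Q(K, s) = -2 + √(6 + 0) = -2 + √6)
x = -21 (x = -9 + 3*(-1 - 3) = -9 + 3*(-4) = -9 - 12 = -21)
a(o) = -21
-4 + a(Q(-3, -4)) = -4 - 21 = -25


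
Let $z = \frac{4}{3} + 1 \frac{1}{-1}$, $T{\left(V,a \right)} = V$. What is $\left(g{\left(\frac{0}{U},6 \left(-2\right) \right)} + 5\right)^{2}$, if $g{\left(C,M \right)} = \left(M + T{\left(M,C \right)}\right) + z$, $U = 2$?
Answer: $\frac{3136}{9} \approx 348.44$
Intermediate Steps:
$z = \frac{1}{3}$ ($z = 4 \cdot \frac{1}{3} + 1 \left(-1\right) = \frac{4}{3} - 1 = \frac{1}{3} \approx 0.33333$)
$g{\left(C,M \right)} = \frac{1}{3} + 2 M$ ($g{\left(C,M \right)} = \left(M + M\right) + \frac{1}{3} = 2 M + \frac{1}{3} = \frac{1}{3} + 2 M$)
$\left(g{\left(\frac{0}{U},6 \left(-2\right) \right)} + 5\right)^{2} = \left(\left(\frac{1}{3} + 2 \cdot 6 \left(-2\right)\right) + 5\right)^{2} = \left(\left(\frac{1}{3} + 2 \left(-12\right)\right) + 5\right)^{2} = \left(\left(\frac{1}{3} - 24\right) + 5\right)^{2} = \left(- \frac{71}{3} + 5\right)^{2} = \left(- \frac{56}{3}\right)^{2} = \frac{3136}{9}$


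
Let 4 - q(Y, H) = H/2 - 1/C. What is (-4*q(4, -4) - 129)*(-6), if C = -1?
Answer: 894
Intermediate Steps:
q(Y, H) = 3 - H/2 (q(Y, H) = 4 - (H/2 - 1/(-1)) = 4 - (H*(½) - 1*(-1)) = 4 - (H/2 + 1) = 4 - (1 + H/2) = 4 + (-1 - H/2) = 3 - H/2)
(-4*q(4, -4) - 129)*(-6) = (-4*(3 - ½*(-4)) - 129)*(-6) = (-4*(3 + 2) - 129)*(-6) = (-4*5 - 129)*(-6) = (-20 - 129)*(-6) = -149*(-6) = 894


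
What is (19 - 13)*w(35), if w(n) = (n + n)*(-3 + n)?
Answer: 13440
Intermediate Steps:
w(n) = 2*n*(-3 + n) (w(n) = (2*n)*(-3 + n) = 2*n*(-3 + n))
(19 - 13)*w(35) = (19 - 13)*(2*35*(-3 + 35)) = 6*(2*35*32) = 6*2240 = 13440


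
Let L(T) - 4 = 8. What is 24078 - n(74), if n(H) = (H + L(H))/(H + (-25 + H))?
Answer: 2961508/123 ≈ 24077.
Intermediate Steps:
L(T) = 12 (L(T) = 4 + 8 = 12)
n(H) = (12 + H)/(-25 + 2*H) (n(H) = (H + 12)/(H + (-25 + H)) = (12 + H)/(-25 + 2*H))
24078 - n(74) = 24078 - (12 + 74)/(-25 + 2*74) = 24078 - 86/(-25 + 148) = 24078 - 86/123 = 2961508/123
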